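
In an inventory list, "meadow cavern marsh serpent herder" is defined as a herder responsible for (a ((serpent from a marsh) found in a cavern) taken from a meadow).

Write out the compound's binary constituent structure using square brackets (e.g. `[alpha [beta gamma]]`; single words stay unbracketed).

[[meadow [cavern [marsh serpent]]] herder]

Overall it is a kind of herder; the modifier is "meadow cavern marsh serpent".
Inside "meadow cavern marsh serpent": head "serpent" (specifically "cavern marsh serpent"), modifier "meadow".
Inside "cavern marsh serpent": head "serpent" (specifically "marsh serpent"), modifier "cavern".
Inside "marsh serpent": head "serpent", modifier "marsh".
Putting it together: [[meadow [cavern [marsh serpent]]] herder].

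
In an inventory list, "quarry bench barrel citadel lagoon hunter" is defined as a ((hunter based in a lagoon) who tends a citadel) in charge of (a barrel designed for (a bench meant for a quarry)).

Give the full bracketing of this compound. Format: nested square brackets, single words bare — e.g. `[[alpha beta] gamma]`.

The outermost head in the paraphrase is "hunter" (specifically "citadel lagoon hunter"), modified by "quarry bench barrel".
"quarry bench barrel" → head "barrel", modifier "quarry bench".
"quarry bench" → head "bench", modifier "quarry".
"citadel lagoon hunter" → head "hunter" (specifically "lagoon hunter"), modifier "citadel".
"lagoon hunter" → head "hunter", modifier "lagoon".
Putting it together: [[[quarry bench] barrel] [citadel [lagoon hunter]]].

[[[quarry bench] barrel] [citadel [lagoon hunter]]]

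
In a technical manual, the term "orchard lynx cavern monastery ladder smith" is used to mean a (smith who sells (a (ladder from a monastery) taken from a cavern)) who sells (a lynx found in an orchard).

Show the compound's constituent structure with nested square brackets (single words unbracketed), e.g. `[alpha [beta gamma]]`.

[[orchard lynx] [[cavern [monastery ladder]] smith]]

The outermost head in the paraphrase is "smith" (specifically "cavern monastery ladder smith"), modified by "orchard lynx".
Inside "orchard lynx": head "lynx", modifier "orchard".
Inside "cavern monastery ladder smith": head "smith", modifier "cavern monastery ladder".
Inside "cavern monastery ladder": head "ladder" (specifically "monastery ladder"), modifier "cavern".
Inside "monastery ladder": head "ladder", modifier "monastery".
Assembled: [[orchard lynx] [[cavern [monastery ladder]] smith]].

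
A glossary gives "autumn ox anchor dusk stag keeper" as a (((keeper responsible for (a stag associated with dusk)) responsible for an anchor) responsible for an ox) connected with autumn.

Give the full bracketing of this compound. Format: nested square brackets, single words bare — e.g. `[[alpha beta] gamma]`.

Overall it is a kind of keeper (specifically "ox anchor dusk stag keeper"); the modifier is "autumn".
"ox anchor dusk stag keeper" → head "keeper" (specifically "anchor dusk stag keeper"), modifier "ox".
"anchor dusk stag keeper" → head "keeper" (specifically "dusk stag keeper"), modifier "anchor".
"dusk stag keeper" → head "keeper", modifier "dusk stag".
"dusk stag" → head "stag", modifier "dusk".
So the structure is [autumn [ox [anchor [[dusk stag] keeper]]]].

[autumn [ox [anchor [[dusk stag] keeper]]]]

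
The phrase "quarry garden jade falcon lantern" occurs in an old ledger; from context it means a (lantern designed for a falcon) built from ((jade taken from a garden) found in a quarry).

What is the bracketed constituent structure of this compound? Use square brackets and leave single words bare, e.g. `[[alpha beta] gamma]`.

The outermost head in the paraphrase is "lantern" (specifically "falcon lantern"), modified by "quarry garden jade".
Within "quarry garden jade", the head is "jade" (specifically "garden jade") and the modifier is "quarry".
Within "garden jade", the head is "jade" and the modifier is "garden".
Within "falcon lantern", the head is "lantern" and the modifier is "falcon".
Putting it together: [[quarry [garden jade]] [falcon lantern]].

[[quarry [garden jade]] [falcon lantern]]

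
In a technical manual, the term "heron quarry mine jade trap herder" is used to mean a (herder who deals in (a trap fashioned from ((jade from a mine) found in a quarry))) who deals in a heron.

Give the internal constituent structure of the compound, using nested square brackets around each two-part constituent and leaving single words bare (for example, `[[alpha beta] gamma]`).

At the top level: head "herder" (specifically "quarry mine jade trap herder"); modifier "heron".
Inside "quarry mine jade trap herder": head "herder", modifier "quarry mine jade trap".
Inside "quarry mine jade trap": head "trap", modifier "quarry mine jade".
Inside "quarry mine jade": head "jade" (specifically "mine jade"), modifier "quarry".
Inside "mine jade": head "jade", modifier "mine".
Assembled: [heron [[[quarry [mine jade]] trap] herder]].

[heron [[[quarry [mine jade]] trap] herder]]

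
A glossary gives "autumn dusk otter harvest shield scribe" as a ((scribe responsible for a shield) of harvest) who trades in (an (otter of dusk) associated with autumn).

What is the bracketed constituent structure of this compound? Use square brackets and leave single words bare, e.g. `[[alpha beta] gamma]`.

[[autumn [dusk otter]] [harvest [shield scribe]]]

The outermost head in the paraphrase is "scribe" (specifically "harvest shield scribe"), modified by "autumn dusk otter".
Within "autumn dusk otter", the head is "otter" (specifically "dusk otter") and the modifier is "autumn".
Within "dusk otter", the head is "otter" and the modifier is "dusk".
Within "harvest shield scribe", the head is "scribe" (specifically "shield scribe") and the modifier is "harvest".
Within "shield scribe", the head is "scribe" and the modifier is "shield".
So the structure is [[autumn [dusk otter]] [harvest [shield scribe]]].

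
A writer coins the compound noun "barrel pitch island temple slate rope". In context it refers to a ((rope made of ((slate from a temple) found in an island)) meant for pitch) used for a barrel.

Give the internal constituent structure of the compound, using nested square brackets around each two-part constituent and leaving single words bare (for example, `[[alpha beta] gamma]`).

Whole compound: head "rope" (specifically "pitch island temple slate rope"), modifier "barrel".
Inside "pitch island temple slate rope": head "rope" (specifically "island temple slate rope"), modifier "pitch".
Inside "island temple slate rope": head "rope", modifier "island temple slate".
Inside "island temple slate": head "slate" (specifically "temple slate"), modifier "island".
Inside "temple slate": head "slate", modifier "temple".
Putting it together: [barrel [pitch [[island [temple slate]] rope]]].

[barrel [pitch [[island [temple slate]] rope]]]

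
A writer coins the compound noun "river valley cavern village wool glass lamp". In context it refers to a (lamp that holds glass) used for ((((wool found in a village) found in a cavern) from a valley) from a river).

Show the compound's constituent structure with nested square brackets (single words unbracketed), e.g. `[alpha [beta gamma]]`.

Overall it is a kind of lamp (specifically "glass lamp"); the modifier is "river valley cavern village wool".
Inside "river valley cavern village wool": head "wool" (specifically "valley cavern village wool"), modifier "river".
Inside "valley cavern village wool": head "wool" (specifically "cavern village wool"), modifier "valley".
Inside "cavern village wool": head "wool" (specifically "village wool"), modifier "cavern".
Inside "village wool": head "wool", modifier "village".
Inside "glass lamp": head "lamp", modifier "glass".
Assembled: [[river [valley [cavern [village wool]]]] [glass lamp]].

[[river [valley [cavern [village wool]]]] [glass lamp]]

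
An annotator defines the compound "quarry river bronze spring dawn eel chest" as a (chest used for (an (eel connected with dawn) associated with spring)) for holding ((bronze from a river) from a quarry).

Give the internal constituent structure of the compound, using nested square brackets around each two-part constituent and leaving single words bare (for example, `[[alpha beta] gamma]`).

[[quarry [river bronze]] [[spring [dawn eel]] chest]]

The outermost head in the paraphrase is "chest" (specifically "spring dawn eel chest"), modified by "quarry river bronze".
Inside "quarry river bronze": head "bronze" (specifically "river bronze"), modifier "quarry".
Inside "river bronze": head "bronze", modifier "river".
Inside "spring dawn eel chest": head "chest", modifier "spring dawn eel".
Inside "spring dawn eel": head "eel" (specifically "dawn eel"), modifier "spring".
Inside "dawn eel": head "eel", modifier "dawn".
Putting it together: [[quarry [river bronze]] [[spring [dawn eel]] chest]].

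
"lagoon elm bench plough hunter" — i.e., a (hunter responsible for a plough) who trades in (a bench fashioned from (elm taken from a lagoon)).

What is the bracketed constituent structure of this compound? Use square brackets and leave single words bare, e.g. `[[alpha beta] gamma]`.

[[[lagoon elm] bench] [plough hunter]]

Overall it is a kind of hunter (specifically "plough hunter"); the modifier is "lagoon elm bench".
Inside "lagoon elm bench": head "bench", modifier "lagoon elm".
Inside "lagoon elm": head "elm", modifier "lagoon".
Inside "plough hunter": head "hunter", modifier "plough".
So the structure is [[[lagoon elm] bench] [plough hunter]].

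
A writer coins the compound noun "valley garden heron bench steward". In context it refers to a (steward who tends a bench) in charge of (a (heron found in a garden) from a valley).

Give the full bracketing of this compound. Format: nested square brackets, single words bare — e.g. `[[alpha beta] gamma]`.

The outermost head in the paraphrase is "steward" (specifically "bench steward"), modified by "valley garden heron".
Inside "valley garden heron": head "heron" (specifically "garden heron"), modifier "valley".
Inside "garden heron": head "heron", modifier "garden".
Inside "bench steward": head "steward", modifier "bench".
Assembled: [[valley [garden heron]] [bench steward]].

[[valley [garden heron]] [bench steward]]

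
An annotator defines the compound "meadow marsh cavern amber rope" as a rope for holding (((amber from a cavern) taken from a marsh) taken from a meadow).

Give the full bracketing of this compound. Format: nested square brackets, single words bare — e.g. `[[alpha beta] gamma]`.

Whole compound: head "rope", modifier "meadow marsh cavern amber".
"meadow marsh cavern amber" → head "amber" (specifically "marsh cavern amber"), modifier "meadow".
"marsh cavern amber" → head "amber" (specifically "cavern amber"), modifier "marsh".
"cavern amber" → head "amber", modifier "cavern".
So the structure is [[meadow [marsh [cavern amber]]] rope].

[[meadow [marsh [cavern amber]]] rope]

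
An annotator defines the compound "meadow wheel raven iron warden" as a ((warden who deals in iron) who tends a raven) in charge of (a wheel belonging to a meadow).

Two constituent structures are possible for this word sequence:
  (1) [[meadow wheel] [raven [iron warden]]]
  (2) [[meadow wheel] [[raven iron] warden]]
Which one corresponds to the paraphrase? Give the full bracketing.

[[meadow wheel] [raven [iron warden]]]

The paraphrase's head is the "warden" part ("raven iron warden"); its modifier is "meadow wheel".
That top-level split, carried through the inner groups, gives [[meadow wheel] [raven [iron warden]]].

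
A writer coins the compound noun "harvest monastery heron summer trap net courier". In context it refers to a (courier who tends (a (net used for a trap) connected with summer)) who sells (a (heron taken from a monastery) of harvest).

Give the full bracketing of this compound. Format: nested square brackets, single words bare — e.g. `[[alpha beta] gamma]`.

[[harvest [monastery heron]] [[summer [trap net]] courier]]

Overall it is a kind of courier (specifically "summer trap net courier"); the modifier is "harvest monastery heron".
Inside "harvest monastery heron": head "heron" (specifically "monastery heron"), modifier "harvest".
Inside "monastery heron": head "heron", modifier "monastery".
Inside "summer trap net courier": head "courier", modifier "summer trap net".
Inside "summer trap net": head "net" (specifically "trap net"), modifier "summer".
Inside "trap net": head "net", modifier "trap".
Putting it together: [[harvest [monastery heron]] [[summer [trap net]] courier]].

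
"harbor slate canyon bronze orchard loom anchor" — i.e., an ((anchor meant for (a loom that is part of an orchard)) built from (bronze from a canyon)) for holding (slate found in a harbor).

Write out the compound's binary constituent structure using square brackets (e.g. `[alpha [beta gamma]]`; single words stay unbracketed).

At the top level: head "anchor" (specifically "canyon bronze orchard loom anchor"); modifier "harbor slate".
"harbor slate" → head "slate", modifier "harbor".
"canyon bronze orchard loom anchor" → head "anchor" (specifically "orchard loom anchor"), modifier "canyon bronze".
"canyon bronze" → head "bronze", modifier "canyon".
"orchard loom anchor" → head "anchor", modifier "orchard loom".
"orchard loom" → head "loom", modifier "orchard".
Assembled: [[harbor slate] [[canyon bronze] [[orchard loom] anchor]]].

[[harbor slate] [[canyon bronze] [[orchard loom] anchor]]]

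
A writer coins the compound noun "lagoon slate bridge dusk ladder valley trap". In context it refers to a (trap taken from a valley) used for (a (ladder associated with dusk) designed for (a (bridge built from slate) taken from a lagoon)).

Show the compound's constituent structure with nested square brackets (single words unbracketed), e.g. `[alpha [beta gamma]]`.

Overall it is a kind of trap (specifically "valley trap"); the modifier is "lagoon slate bridge dusk ladder".
Within "lagoon slate bridge dusk ladder", the head is "ladder" (specifically "dusk ladder") and the modifier is "lagoon slate bridge".
Within "lagoon slate bridge", the head is "bridge" (specifically "slate bridge") and the modifier is "lagoon".
Within "slate bridge", the head is "bridge" and the modifier is "slate".
Within "dusk ladder", the head is "ladder" and the modifier is "dusk".
Within "valley trap", the head is "trap" and the modifier is "valley".
So the structure is [[[lagoon [slate bridge]] [dusk ladder]] [valley trap]].

[[[lagoon [slate bridge]] [dusk ladder]] [valley trap]]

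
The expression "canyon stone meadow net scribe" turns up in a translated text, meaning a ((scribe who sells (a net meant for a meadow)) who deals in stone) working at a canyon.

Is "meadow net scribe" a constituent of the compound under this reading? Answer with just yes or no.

yes

The paraphrase groups the words so that "meadow net scribe" is one unit: it corresponds to a single parenthesized sub-phrase.
The full structure is [canyon [stone [[meadow net] scribe]]], in which [meadow net scribe] is a constituent.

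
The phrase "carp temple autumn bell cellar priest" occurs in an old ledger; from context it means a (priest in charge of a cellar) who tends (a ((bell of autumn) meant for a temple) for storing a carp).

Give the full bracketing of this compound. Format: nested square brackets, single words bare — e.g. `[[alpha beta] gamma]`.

The outermost head in the paraphrase is "priest" (specifically "cellar priest"), modified by "carp temple autumn bell".
Inside "carp temple autumn bell": head "bell" (specifically "temple autumn bell"), modifier "carp".
Inside "temple autumn bell": head "bell" (specifically "autumn bell"), modifier "temple".
Inside "autumn bell": head "bell", modifier "autumn".
Inside "cellar priest": head "priest", modifier "cellar".
Putting it together: [[carp [temple [autumn bell]]] [cellar priest]].

[[carp [temple [autumn bell]]] [cellar priest]]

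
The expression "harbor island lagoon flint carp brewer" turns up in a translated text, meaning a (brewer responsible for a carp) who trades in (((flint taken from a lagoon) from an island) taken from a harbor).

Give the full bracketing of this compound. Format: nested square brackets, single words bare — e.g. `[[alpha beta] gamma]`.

[[harbor [island [lagoon flint]]] [carp brewer]]

Whole compound: head "brewer" (specifically "carp brewer"), modifier "harbor island lagoon flint".
"harbor island lagoon flint" → head "flint" (specifically "island lagoon flint"), modifier "harbor".
"island lagoon flint" → head "flint" (specifically "lagoon flint"), modifier "island".
"lagoon flint" → head "flint", modifier "lagoon".
"carp brewer" → head "brewer", modifier "carp".
Putting it together: [[harbor [island [lagoon flint]]] [carp brewer]].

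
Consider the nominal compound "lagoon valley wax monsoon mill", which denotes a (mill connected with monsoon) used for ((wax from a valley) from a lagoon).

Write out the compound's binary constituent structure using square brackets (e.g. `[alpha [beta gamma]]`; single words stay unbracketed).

Whole compound: head "mill" (specifically "monsoon mill"), modifier "lagoon valley wax".
Inside "lagoon valley wax": head "wax" (specifically "valley wax"), modifier "lagoon".
Inside "valley wax": head "wax", modifier "valley".
Inside "monsoon mill": head "mill", modifier "monsoon".
Putting it together: [[lagoon [valley wax]] [monsoon mill]].

[[lagoon [valley wax]] [monsoon mill]]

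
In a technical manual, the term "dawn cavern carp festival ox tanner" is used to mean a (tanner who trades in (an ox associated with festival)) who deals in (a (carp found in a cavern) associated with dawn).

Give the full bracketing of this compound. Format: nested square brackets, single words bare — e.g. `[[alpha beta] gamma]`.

[[dawn [cavern carp]] [[festival ox] tanner]]

Whole compound: head "tanner" (specifically "festival ox tanner"), modifier "dawn cavern carp".
Inside "dawn cavern carp": head "carp" (specifically "cavern carp"), modifier "dawn".
Inside "cavern carp": head "carp", modifier "cavern".
Inside "festival ox tanner": head "tanner", modifier "festival ox".
Inside "festival ox": head "ox", modifier "festival".
So the structure is [[dawn [cavern carp]] [[festival ox] tanner]].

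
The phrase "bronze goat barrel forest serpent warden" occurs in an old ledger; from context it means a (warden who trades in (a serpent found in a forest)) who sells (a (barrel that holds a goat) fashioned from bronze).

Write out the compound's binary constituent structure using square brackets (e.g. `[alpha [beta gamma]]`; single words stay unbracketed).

Overall it is a kind of warden (specifically "forest serpent warden"); the modifier is "bronze goat barrel".
Within "bronze goat barrel", the head is "barrel" (specifically "goat barrel") and the modifier is "bronze".
Within "goat barrel", the head is "barrel" and the modifier is "goat".
Within "forest serpent warden", the head is "warden" and the modifier is "forest serpent".
Within "forest serpent", the head is "serpent" and the modifier is "forest".
So the structure is [[bronze [goat barrel]] [[forest serpent] warden]].

[[bronze [goat barrel]] [[forest serpent] warden]]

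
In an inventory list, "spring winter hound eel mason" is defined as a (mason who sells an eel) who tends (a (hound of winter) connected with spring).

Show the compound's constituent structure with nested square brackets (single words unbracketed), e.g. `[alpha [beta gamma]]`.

At the top level: head "mason" (specifically "eel mason"); modifier "spring winter hound".
Inside "spring winter hound": head "hound" (specifically "winter hound"), modifier "spring".
Inside "winter hound": head "hound", modifier "winter".
Inside "eel mason": head "mason", modifier "eel".
So the structure is [[spring [winter hound]] [eel mason]].

[[spring [winter hound]] [eel mason]]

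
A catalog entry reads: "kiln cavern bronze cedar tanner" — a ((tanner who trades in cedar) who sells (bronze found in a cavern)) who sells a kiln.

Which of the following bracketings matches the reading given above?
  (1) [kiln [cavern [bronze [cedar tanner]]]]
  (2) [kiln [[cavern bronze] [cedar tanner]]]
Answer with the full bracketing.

The paraphrase's head is the "tanner" part ("cavern bronze cedar tanner"); its modifier is "kiln".
That top-level split, carried through the inner groups, gives [kiln [[cavern bronze] [cedar tanner]]].

[kiln [[cavern bronze] [cedar tanner]]]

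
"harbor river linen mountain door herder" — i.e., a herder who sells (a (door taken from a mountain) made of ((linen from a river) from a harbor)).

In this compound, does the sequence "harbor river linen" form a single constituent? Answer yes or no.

yes

The paraphrase groups the words so that "harbor river linen" is one unit: it corresponds to a single parenthesized sub-phrase.
The full structure is [[[harbor [river linen]] [mountain door]] herder], in which [harbor river linen] is a constituent.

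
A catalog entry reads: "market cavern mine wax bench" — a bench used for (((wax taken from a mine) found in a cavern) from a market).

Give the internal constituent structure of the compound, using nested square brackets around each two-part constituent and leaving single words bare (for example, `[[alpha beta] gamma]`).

[[market [cavern [mine wax]]] bench]

At the top level: head "bench"; modifier "market cavern mine wax".
Inside "market cavern mine wax": head "wax" (specifically "cavern mine wax"), modifier "market".
Inside "cavern mine wax": head "wax" (specifically "mine wax"), modifier "cavern".
Inside "mine wax": head "wax", modifier "mine".
So the structure is [[market [cavern [mine wax]]] bench].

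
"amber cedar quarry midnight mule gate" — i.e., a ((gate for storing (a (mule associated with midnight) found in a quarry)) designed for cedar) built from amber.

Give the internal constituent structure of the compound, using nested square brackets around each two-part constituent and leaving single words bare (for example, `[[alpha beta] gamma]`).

Whole compound: head "gate" (specifically "cedar quarry midnight mule gate"), modifier "amber".
Within "cedar quarry midnight mule gate", the head is "gate" (specifically "quarry midnight mule gate") and the modifier is "cedar".
Within "quarry midnight mule gate", the head is "gate" and the modifier is "quarry midnight mule".
Within "quarry midnight mule", the head is "mule" (specifically "midnight mule") and the modifier is "quarry".
Within "midnight mule", the head is "mule" and the modifier is "midnight".
So the structure is [amber [cedar [[quarry [midnight mule]] gate]]].

[amber [cedar [[quarry [midnight mule]] gate]]]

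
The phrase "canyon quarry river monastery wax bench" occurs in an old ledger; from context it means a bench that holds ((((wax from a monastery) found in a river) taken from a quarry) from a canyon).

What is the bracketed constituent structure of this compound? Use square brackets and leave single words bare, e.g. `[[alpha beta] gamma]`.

[[canyon [quarry [river [monastery wax]]]] bench]

At the top level: head "bench"; modifier "canyon quarry river monastery wax".
Within "canyon quarry river monastery wax", the head is "wax" (specifically "quarry river monastery wax") and the modifier is "canyon".
Within "quarry river monastery wax", the head is "wax" (specifically "river monastery wax") and the modifier is "quarry".
Within "river monastery wax", the head is "wax" (specifically "monastery wax") and the modifier is "river".
Within "monastery wax", the head is "wax" and the modifier is "monastery".
Assembled: [[canyon [quarry [river [monastery wax]]]] bench].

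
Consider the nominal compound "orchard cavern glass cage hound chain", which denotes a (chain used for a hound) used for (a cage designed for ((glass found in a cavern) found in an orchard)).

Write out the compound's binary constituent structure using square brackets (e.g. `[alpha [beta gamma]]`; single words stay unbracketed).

[[[orchard [cavern glass]] cage] [hound chain]]

At the top level: head "chain" (specifically "hound chain"); modifier "orchard cavern glass cage".
Inside "orchard cavern glass cage": head "cage", modifier "orchard cavern glass".
Inside "orchard cavern glass": head "glass" (specifically "cavern glass"), modifier "orchard".
Inside "cavern glass": head "glass", modifier "cavern".
Inside "hound chain": head "chain", modifier "hound".
So the structure is [[[orchard [cavern glass]] cage] [hound chain]].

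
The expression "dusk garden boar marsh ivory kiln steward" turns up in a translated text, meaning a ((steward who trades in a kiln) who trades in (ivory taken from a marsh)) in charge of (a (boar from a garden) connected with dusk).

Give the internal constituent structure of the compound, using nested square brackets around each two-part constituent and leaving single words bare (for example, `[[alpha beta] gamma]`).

[[dusk [garden boar]] [[marsh ivory] [kiln steward]]]

Whole compound: head "steward" (specifically "marsh ivory kiln steward"), modifier "dusk garden boar".
Inside "dusk garden boar": head "boar" (specifically "garden boar"), modifier "dusk".
Inside "garden boar": head "boar", modifier "garden".
Inside "marsh ivory kiln steward": head "steward" (specifically "kiln steward"), modifier "marsh ivory".
Inside "marsh ivory": head "ivory", modifier "marsh".
Inside "kiln steward": head "steward", modifier "kiln".
So the structure is [[dusk [garden boar]] [[marsh ivory] [kiln steward]]].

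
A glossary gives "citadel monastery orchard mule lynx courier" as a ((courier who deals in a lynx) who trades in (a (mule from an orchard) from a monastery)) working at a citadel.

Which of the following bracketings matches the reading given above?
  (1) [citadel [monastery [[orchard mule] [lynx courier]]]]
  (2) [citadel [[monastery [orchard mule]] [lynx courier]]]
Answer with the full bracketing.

The paraphrase's head is the "courier" part ("monastery orchard mule lynx courier"); its modifier is "citadel".
That top-level split, carried through the inner groups, gives [citadel [[monastery [orchard mule]] [lynx courier]]].

[citadel [[monastery [orchard mule]] [lynx courier]]]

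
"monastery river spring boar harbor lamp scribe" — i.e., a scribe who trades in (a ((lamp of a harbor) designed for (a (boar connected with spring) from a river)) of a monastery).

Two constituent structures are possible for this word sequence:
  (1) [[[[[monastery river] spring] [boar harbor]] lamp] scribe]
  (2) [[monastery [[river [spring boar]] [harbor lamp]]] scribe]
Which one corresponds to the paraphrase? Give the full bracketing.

[[monastery [[river [spring boar]] [harbor lamp]]] scribe]

The paraphrase's head is the "scribe" part ("scribe"); its modifier is "monastery river spring boar harbor lamp".
That top-level split, carried through the inner groups, gives [[monastery [[river [spring boar]] [harbor lamp]]] scribe].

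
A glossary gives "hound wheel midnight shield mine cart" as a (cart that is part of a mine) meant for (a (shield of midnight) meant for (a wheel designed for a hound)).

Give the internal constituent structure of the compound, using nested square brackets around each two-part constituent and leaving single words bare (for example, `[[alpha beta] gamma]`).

At the top level: head "cart" (specifically "mine cart"); modifier "hound wheel midnight shield".
Inside "hound wheel midnight shield": head "shield" (specifically "midnight shield"), modifier "hound wheel".
Inside "hound wheel": head "wheel", modifier "hound".
Inside "midnight shield": head "shield", modifier "midnight".
Inside "mine cart": head "cart", modifier "mine".
So the structure is [[[hound wheel] [midnight shield]] [mine cart]].

[[[hound wheel] [midnight shield]] [mine cart]]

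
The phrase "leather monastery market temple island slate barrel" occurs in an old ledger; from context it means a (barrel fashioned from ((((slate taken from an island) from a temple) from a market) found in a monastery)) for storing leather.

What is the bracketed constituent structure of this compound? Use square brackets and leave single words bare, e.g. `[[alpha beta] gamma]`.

[leather [[monastery [market [temple [island slate]]]] barrel]]

Whole compound: head "barrel" (specifically "monastery market temple island slate barrel"), modifier "leather".
Within "monastery market temple island slate barrel", the head is "barrel" and the modifier is "monastery market temple island slate".
Within "monastery market temple island slate", the head is "slate" (specifically "market temple island slate") and the modifier is "monastery".
Within "market temple island slate", the head is "slate" (specifically "temple island slate") and the modifier is "market".
Within "temple island slate", the head is "slate" (specifically "island slate") and the modifier is "temple".
Within "island slate", the head is "slate" and the modifier is "island".
Putting it together: [leather [[monastery [market [temple [island slate]]]] barrel]].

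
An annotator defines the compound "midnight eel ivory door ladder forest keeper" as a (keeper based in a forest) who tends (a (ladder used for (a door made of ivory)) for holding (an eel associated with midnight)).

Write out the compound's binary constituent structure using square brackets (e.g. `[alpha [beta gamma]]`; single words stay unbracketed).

[[[midnight eel] [[ivory door] ladder]] [forest keeper]]

Overall it is a kind of keeper (specifically "forest keeper"); the modifier is "midnight eel ivory door ladder".
Inside "midnight eel ivory door ladder": head "ladder" (specifically "ivory door ladder"), modifier "midnight eel".
Inside "midnight eel": head "eel", modifier "midnight".
Inside "ivory door ladder": head "ladder", modifier "ivory door".
Inside "ivory door": head "door", modifier "ivory".
Inside "forest keeper": head "keeper", modifier "forest".
Putting it together: [[[midnight eel] [[ivory door] ladder]] [forest keeper]].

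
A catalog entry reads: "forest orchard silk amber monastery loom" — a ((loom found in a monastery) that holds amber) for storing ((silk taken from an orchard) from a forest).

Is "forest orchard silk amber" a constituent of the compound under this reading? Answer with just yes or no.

no

The top-level split is [forest orchard silk] [amber monastery loom]; the full structure is [[forest [orchard silk]] [amber [monastery loom]]].
"forest orchard silk amber" straddles a constituent boundary, so it is not a single unit.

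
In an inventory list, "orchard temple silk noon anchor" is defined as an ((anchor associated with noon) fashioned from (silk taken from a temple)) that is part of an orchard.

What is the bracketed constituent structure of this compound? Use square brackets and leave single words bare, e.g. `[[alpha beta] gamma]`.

The outermost head in the paraphrase is "anchor" (specifically "temple silk noon anchor"), modified by "orchard".
Inside "temple silk noon anchor": head "anchor" (specifically "noon anchor"), modifier "temple silk".
Inside "temple silk": head "silk", modifier "temple".
Inside "noon anchor": head "anchor", modifier "noon".
Putting it together: [orchard [[temple silk] [noon anchor]]].

[orchard [[temple silk] [noon anchor]]]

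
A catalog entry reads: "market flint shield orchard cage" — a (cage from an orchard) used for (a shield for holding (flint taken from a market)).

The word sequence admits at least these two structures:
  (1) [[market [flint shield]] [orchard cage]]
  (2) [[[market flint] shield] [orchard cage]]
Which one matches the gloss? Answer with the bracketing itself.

The paraphrase's head is the "cage" part ("orchard cage"); its modifier is "market flint shield".
That top-level split, carried through the inner groups, gives [[[market flint] shield] [orchard cage]].

[[[market flint] shield] [orchard cage]]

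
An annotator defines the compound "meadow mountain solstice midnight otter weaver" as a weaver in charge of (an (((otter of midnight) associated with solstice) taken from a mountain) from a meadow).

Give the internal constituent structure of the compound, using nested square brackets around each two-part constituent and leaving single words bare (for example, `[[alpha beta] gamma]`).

Overall it is a kind of weaver; the modifier is "meadow mountain solstice midnight otter".
Inside "meadow mountain solstice midnight otter": head "otter" (specifically "mountain solstice midnight otter"), modifier "meadow".
Inside "mountain solstice midnight otter": head "otter" (specifically "solstice midnight otter"), modifier "mountain".
Inside "solstice midnight otter": head "otter" (specifically "midnight otter"), modifier "solstice".
Inside "midnight otter": head "otter", modifier "midnight".
Assembled: [[meadow [mountain [solstice [midnight otter]]]] weaver].

[[meadow [mountain [solstice [midnight otter]]]] weaver]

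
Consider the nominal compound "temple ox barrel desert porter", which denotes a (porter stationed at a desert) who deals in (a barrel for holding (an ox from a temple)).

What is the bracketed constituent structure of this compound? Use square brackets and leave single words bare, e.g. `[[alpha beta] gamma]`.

Overall it is a kind of porter (specifically "desert porter"); the modifier is "temple ox barrel".
"temple ox barrel" → head "barrel", modifier "temple ox".
"temple ox" → head "ox", modifier "temple".
"desert porter" → head "porter", modifier "desert".
Putting it together: [[[temple ox] barrel] [desert porter]].

[[[temple ox] barrel] [desert porter]]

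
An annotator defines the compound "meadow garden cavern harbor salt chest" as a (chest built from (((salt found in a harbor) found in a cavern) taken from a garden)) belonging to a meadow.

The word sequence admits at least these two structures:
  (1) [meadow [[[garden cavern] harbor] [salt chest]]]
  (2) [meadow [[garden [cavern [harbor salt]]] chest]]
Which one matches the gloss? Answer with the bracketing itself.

The paraphrase's head is the "chest" part ("garden cavern harbor salt chest"); its modifier is "meadow".
That top-level split, carried through the inner groups, gives [meadow [[garden [cavern [harbor salt]]] chest]].

[meadow [[garden [cavern [harbor salt]]] chest]]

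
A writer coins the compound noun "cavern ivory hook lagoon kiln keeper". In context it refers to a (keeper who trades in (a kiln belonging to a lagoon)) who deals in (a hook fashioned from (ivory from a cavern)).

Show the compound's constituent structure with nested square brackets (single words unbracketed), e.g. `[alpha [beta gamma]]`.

Whole compound: head "keeper" (specifically "lagoon kiln keeper"), modifier "cavern ivory hook".
"cavern ivory hook" → head "hook", modifier "cavern ivory".
"cavern ivory" → head "ivory", modifier "cavern".
"lagoon kiln keeper" → head "keeper", modifier "lagoon kiln".
"lagoon kiln" → head "kiln", modifier "lagoon".
Putting it together: [[[cavern ivory] hook] [[lagoon kiln] keeper]].

[[[cavern ivory] hook] [[lagoon kiln] keeper]]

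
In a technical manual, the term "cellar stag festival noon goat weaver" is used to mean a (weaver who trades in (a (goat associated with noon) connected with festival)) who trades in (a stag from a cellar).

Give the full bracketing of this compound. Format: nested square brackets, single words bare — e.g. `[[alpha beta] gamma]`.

Whole compound: head "weaver" (specifically "festival noon goat weaver"), modifier "cellar stag".
"cellar stag" → head "stag", modifier "cellar".
"festival noon goat weaver" → head "weaver", modifier "festival noon goat".
"festival noon goat" → head "goat" (specifically "noon goat"), modifier "festival".
"noon goat" → head "goat", modifier "noon".
Putting it together: [[cellar stag] [[festival [noon goat]] weaver]].

[[cellar stag] [[festival [noon goat]] weaver]]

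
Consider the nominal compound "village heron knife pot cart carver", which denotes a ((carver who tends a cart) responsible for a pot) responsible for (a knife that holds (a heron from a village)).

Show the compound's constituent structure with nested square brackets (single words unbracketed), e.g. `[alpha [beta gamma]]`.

Overall it is a kind of carver (specifically "pot cart carver"); the modifier is "village heron knife".
Inside "village heron knife": head "knife", modifier "village heron".
Inside "village heron": head "heron", modifier "village".
Inside "pot cart carver": head "carver" (specifically "cart carver"), modifier "pot".
Inside "cart carver": head "carver", modifier "cart".
Assembled: [[[village heron] knife] [pot [cart carver]]].

[[[village heron] knife] [pot [cart carver]]]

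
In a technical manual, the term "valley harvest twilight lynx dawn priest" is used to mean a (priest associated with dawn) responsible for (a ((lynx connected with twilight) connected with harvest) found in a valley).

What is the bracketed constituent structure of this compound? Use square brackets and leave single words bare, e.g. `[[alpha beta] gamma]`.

[[valley [harvest [twilight lynx]]] [dawn priest]]

Overall it is a kind of priest (specifically "dawn priest"); the modifier is "valley harvest twilight lynx".
Within "valley harvest twilight lynx", the head is "lynx" (specifically "harvest twilight lynx") and the modifier is "valley".
Within "harvest twilight lynx", the head is "lynx" (specifically "twilight lynx") and the modifier is "harvest".
Within "twilight lynx", the head is "lynx" and the modifier is "twilight".
Within "dawn priest", the head is "priest" and the modifier is "dawn".
Putting it together: [[valley [harvest [twilight lynx]]] [dawn priest]].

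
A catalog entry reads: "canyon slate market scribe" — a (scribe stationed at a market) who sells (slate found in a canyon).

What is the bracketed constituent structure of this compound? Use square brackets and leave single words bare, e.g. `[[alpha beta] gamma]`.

[[canyon slate] [market scribe]]

Whole compound: head "scribe" (specifically "market scribe"), modifier "canyon slate".
Inside "canyon slate": head "slate", modifier "canyon".
Inside "market scribe": head "scribe", modifier "market".
Putting it together: [[canyon slate] [market scribe]].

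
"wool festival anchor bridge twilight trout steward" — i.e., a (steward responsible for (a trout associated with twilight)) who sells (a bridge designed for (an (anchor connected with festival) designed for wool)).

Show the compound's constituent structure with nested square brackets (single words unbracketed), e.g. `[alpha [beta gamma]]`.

Whole compound: head "steward" (specifically "twilight trout steward"), modifier "wool festival anchor bridge".
Within "wool festival anchor bridge", the head is "bridge" and the modifier is "wool festival anchor".
Within "wool festival anchor", the head is "anchor" (specifically "festival anchor") and the modifier is "wool".
Within "festival anchor", the head is "anchor" and the modifier is "festival".
Within "twilight trout steward", the head is "steward" and the modifier is "twilight trout".
Within "twilight trout", the head is "trout" and the modifier is "twilight".
Putting it together: [[[wool [festival anchor]] bridge] [[twilight trout] steward]].

[[[wool [festival anchor]] bridge] [[twilight trout] steward]]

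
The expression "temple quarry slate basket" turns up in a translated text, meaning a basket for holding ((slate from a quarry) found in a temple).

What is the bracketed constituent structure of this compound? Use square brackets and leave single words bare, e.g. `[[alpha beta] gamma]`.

Whole compound: head "basket", modifier "temple quarry slate".
Inside "temple quarry slate": head "slate" (specifically "quarry slate"), modifier "temple".
Inside "quarry slate": head "slate", modifier "quarry".
Putting it together: [[temple [quarry slate]] basket].

[[temple [quarry slate]] basket]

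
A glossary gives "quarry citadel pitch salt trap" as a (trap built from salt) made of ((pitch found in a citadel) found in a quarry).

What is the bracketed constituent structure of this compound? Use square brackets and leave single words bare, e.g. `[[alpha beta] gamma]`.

[[quarry [citadel pitch]] [salt trap]]

Whole compound: head "trap" (specifically "salt trap"), modifier "quarry citadel pitch".
"quarry citadel pitch" → head "pitch" (specifically "citadel pitch"), modifier "quarry".
"citadel pitch" → head "pitch", modifier "citadel".
"salt trap" → head "trap", modifier "salt".
So the structure is [[quarry [citadel pitch]] [salt trap]].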